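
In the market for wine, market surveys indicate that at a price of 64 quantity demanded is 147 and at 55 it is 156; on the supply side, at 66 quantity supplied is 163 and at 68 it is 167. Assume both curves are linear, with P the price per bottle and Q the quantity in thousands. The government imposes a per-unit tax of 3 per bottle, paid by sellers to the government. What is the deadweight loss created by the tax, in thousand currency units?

Deadweight loss = 3 thousand.

Demand slope: (156 − 147)/(55 − 64) = -1, so Qd = 211 − P.
Supply slope: (167 − 163)/(68 − 66) = 2, so Qs = 2P + 31.
Without the tax, 211 − P = 2P + 31 gives 3P = 180, so P* = 60 and Q* = 151.
With the tax collected from sellers, supply shifts: Qs = 2(P − 3) + 31.
Solving gives Q = 149 with consumers paying 62 and sellers receiving 59 (the 3 wedge).
Quantity falls by |ΔQ| = |151 − 149| = 2.
DWL = ½ · t · |ΔQ| = ½ · 3 · 2 = 3.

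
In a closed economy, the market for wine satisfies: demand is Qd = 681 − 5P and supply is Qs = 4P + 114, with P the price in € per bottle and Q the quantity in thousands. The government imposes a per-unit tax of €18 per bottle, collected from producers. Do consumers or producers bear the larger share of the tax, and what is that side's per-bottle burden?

Without the tax, 681 − 5P = 4P + 114 gives 9P = 567, so P* = €63 and Q* = 366.
With the tax collected from producers, supply shifts: Qs = 4(P − 18) + 114.
Solving gives Q = 326 with consumers paying €71 and producers receiving €53 (the €18 wedge).
Per-bottle burden: consumers €8, producers €10.
Producers take the larger share because supply is less price-elastic here (demand slope 5 vs supply slope 4).
The less price-elastic side of the market bears the larger share of a per-unit tax.

Producers bear the larger share: €10 per bottle.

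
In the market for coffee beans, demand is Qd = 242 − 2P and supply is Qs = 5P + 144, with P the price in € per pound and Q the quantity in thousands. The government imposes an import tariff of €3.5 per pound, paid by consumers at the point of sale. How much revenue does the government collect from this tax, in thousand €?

Tax revenue = €731.5 thousand.

Without the tax, 242 − 2P = 5P + 144 gives 7P = 98, so P* = €14 and Q* = 214.
With the tax collected from consumers, demand (in seller-price terms) shifts: Qd = 242 − 2(P + 3.5).
New equilibrium: consumers pay €16.5, suppliers receive €13, Q = 209. (Wedge: Pb − Ps = 3.5.)
Revenue = t · Q = 3.5 · 209 = €731.5.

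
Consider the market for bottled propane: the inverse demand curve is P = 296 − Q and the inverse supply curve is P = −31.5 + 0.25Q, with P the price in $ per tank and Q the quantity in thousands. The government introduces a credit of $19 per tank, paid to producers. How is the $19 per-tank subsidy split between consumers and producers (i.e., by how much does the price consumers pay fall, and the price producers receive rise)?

Consumers gain $15.2 per tank; producers gain $3.8 per tank.

Rewrite in direct form: Qd = 296 − P and Qs = 4P + 126.
Without the subsidy, 296 − P = 4P + 126 gives 5P = 170, so P* = $34 and Q* = 262.
With a per-unit subsidy paid to producers, each receives P + 19 per unit sold, so supply becomes Qs = 4(P + 19) + 126.
New equilibrium: consumers pay $18.8, producers receive $37.8, Q = 277.2. (Wedge: Pb − Ps = −19.)
Gain to consumers: $15.2; to producers: $3.8. (They sum to $19.)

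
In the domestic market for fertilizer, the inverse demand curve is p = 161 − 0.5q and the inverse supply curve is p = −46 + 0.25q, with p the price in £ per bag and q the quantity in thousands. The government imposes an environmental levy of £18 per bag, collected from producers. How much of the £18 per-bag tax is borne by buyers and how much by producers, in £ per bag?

Buyers bear £12 per bag; producers bear £6 per bag.

Rewrite in direct form: qd = 322 − 2p and qs = 4p + 184.
Without the tax, 322 − 2p = 4p + 184 gives 6p = 138, so p* = £23 and q* = 276.
With the tax collected from producers, supply shifts: qs = 4(p − 18) + 184.
Solving gives q = 252 with buyers paying £35 and producers receiving £17 (the £18 wedge).
Burden on buyers: £12; on producers: £6. (They sum to £18.)
The less price-elastic side of the market bears the larger share of a per-unit tax.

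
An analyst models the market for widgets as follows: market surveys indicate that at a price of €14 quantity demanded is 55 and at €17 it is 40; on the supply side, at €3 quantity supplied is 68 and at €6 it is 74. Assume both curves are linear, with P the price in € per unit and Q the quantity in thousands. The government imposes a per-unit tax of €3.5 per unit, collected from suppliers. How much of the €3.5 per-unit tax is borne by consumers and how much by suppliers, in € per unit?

Demand slope: (40 − 55)/(17 − 14) = -5, so Qd = 125 − 5P.
Supply slope: (74 − 68)/(6 − 3) = 2, so Qs = 2P + 62.
Without the tax, 125 − 5P = 2P + 62 gives 7P = 63, so P* = €9 and Q* = 80.
With the tax collected from suppliers, supply shifts: Qs = 2(P − 3.5) + 62.
Solving gives Q = 75 with consumers paying €10 and suppliers receiving €6.5 (the €3.5 wedge).
Burden on consumers: €1; on suppliers: €2.5. (They sum to €3.5.)

Consumers bear €1 per unit; suppliers bear €2.5 per unit.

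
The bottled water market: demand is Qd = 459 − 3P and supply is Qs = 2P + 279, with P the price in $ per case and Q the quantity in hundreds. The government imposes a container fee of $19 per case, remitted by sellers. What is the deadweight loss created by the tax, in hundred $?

Deadweight loss = $216.6 hundred.

Without the tax, 459 − 3P = 2P + 279 gives 5P = 180, so P* = $36 and Q* = 351.
With the tax collected from sellers, supply shifts: Qs = 2(P − 19) + 279.
New equilibrium: consumers pay $43.6, sellers receive $24.6, Q = 328.2. (Wedge: Pb − Ps = 19.)
Quantity falls by |ΔQ| = |351 − 328.2| = 22.8.
DWL = ½ · t · |ΔQ| = ½ · 19 · 22.8 = $216.6.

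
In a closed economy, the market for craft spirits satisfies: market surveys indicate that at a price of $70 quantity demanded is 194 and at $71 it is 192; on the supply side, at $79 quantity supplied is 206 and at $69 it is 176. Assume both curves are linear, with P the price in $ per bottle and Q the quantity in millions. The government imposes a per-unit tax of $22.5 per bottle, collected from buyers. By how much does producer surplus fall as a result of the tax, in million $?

Demand slope: (192 − 194)/(71 − 70) = -2, so Qd = 334 − 2P.
Supply slope: (176 − 206)/(69 − 79) = 3, so Qs = 3P − 31.
Before the tax: set 334 − 2P = 3P − 31 → P* = $73, Q* = 188.
With the tax collected from buyers, demand (in seller-price terms) shifts: Qd = 334 − 2(P + 22.5).
New equilibrium: buyers pay $86.5, suppliers receive $64, Q = 161. (Wedge: Pb − Ps = 22.5.)
ΔPS is the trapezoid between Q = 161 and Q = 188 of height $9: ½ · (188 + 161) · 9 = $1570.5.

Producer surplus falls by $1570.5 million.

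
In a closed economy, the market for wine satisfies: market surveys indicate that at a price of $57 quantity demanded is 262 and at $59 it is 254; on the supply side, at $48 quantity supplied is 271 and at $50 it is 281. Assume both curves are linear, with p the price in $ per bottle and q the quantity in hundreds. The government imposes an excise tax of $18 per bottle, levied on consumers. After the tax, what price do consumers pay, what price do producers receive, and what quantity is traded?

Demand slope: (254 − 262)/(59 − 57) = -4, so qd = 490 − 4p.
Supply slope: (281 − 271)/(50 − 48) = 5, so qs = 5p + 31.
Without the tax, 490 − 4p = 5p + 31 gives 9p = 459, so p* = $51 and q* = 286.
With the tax collected from consumers, demand (in seller-price terms) shifts: qd = 490 − 4(p + 18).
Solving gives q = 246 with consumers paying $61 and producers receiving $43 (the $18 wedge).

Consumers pay $61; producers receive $43; quantity = 246.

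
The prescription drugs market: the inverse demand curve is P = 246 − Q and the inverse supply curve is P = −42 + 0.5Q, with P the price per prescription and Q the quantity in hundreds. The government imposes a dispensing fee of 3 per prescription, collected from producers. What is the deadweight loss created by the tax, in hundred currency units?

Deadweight loss = 3 hundred.

Inverting to Q(P) form: Qd = 246 − P; Qs = 2P + 84.
Without the tax, 246 − P = 2P + 84 gives 3P = 162, so P* = 54 and Q* = 192.
With the tax collected from producers, supply shifts: Qs = 2(P − 3) + 84.
Solving gives Q = 190 with consumers paying 56 and producers receiving 53 (the 3 wedge).
Quantity falls by |ΔQ| = |192 − 190| = 2.
DWL = ½ · t · |ΔQ| = ½ · 3 · 2 = 3.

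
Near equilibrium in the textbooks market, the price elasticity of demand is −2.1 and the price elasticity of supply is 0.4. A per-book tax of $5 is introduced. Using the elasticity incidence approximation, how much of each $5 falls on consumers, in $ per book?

Consumers bear ≈ $0.8 per book.

Incidence ratio: consumers' share ≈ εs / (εs + |εd|) = 0.4 / (0.4 + 2.1) = 0.16.
So consumers bear ≈ 0.16 × $5 = $0.8; sellers bear $4.2.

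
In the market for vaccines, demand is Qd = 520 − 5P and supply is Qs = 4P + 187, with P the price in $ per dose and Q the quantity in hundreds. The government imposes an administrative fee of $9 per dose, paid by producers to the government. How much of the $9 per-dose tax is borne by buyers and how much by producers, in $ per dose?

Buyers bear $4 per dose; producers bear $5 per dose.

Without the tax, 520 − 5P = 4P + 187 gives 9P = 333, so P* = $37 and Q* = 335.
With the tax collected from producers, supply shifts: Qs = 4(P − 9) + 187.
New equilibrium: buyers pay $41, producers receive $32, Q = 315. (Wedge: Pb − Ps = 9.)
Burden on buyers: $4; on producers: $5. (They sum to $9.)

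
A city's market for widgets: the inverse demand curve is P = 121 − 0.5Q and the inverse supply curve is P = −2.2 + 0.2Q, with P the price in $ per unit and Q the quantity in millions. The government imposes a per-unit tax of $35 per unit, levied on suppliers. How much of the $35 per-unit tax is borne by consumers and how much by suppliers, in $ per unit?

Inverting to Q(P) form: Qd = 242 − 2P; Qs = 5P + 11.
Before the tax: set 242 − 2P = 5P + 11 → P* = $33, Q* = 176.
With the tax collected from suppliers, supply shifts: Qs = 5(P − 35) + 11.
New equilibrium: consumers pay $58, suppliers receive $23, Q = 126. (Wedge: Pb − Ps = 35.)
Burden on consumers: $25; on suppliers: $10. (They sum to $35.)

Consumers bear $25 per unit; suppliers bear $10 per unit.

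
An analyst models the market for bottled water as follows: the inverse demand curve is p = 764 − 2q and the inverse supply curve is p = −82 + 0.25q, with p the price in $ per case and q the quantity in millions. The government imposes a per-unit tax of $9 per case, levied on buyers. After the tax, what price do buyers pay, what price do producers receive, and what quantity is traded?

Buyers pay $20; producers receive $11; quantity = 372.

Inverting to q(p) form: qd = 382 − 0.5p; qs = 4p + 328.
Without the tax, 382 − 0.5p = 4p + 328 gives 4.5p = 54, so p* = $12 and q* = 376.
With the tax collected from buyers, demand (in seller-price terms) shifts: qd = 382 − 0.5(p + 9).
Solving gives q = 372 with buyers paying $20 and producers receiving $11 (the $9 wedge).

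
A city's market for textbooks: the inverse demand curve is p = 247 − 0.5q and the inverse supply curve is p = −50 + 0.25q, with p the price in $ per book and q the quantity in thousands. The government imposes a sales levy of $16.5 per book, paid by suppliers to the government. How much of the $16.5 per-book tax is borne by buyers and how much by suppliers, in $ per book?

Buyers bear $11 per book; suppliers bear $5.5 per book.

Inverting to q(p) form: qd = 494 − 2p; qs = 4p + 200.
Without the tax, 494 − 2p = 4p + 200 gives 6p = 294, so p* = $49 and q* = 396.
With the tax collected from suppliers, supply shifts: qs = 4(p − 16.5) + 200.
New equilibrium: buyers pay $60, suppliers receive $43.5, q = 374. (Wedge: pb − ps = 16.5.)
Burden on buyers: $11; on suppliers: $5.5. (They sum to $16.5.)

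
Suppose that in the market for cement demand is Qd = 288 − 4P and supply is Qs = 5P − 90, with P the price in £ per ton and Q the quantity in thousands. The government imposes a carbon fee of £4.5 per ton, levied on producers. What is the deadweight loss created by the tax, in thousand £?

Without the tax, 288 − 4P = 5P − 90 gives 9P = 378, so P* = £42 and Q* = 120.
With the tax collected from producers, supply shifts: Qs = 5(P − 4.5) − 90.
New equilibrium: buyers pay £44.5, producers receive £40, Q = 110. (Wedge: Pb − Ps = 4.5.)
Quantity falls by |ΔQ| = |120 − 110| = 10.
DWL = ½ · t · |ΔQ| = ½ · 4.5 · 10 = £22.5.

Deadweight loss = £22.5 thousand.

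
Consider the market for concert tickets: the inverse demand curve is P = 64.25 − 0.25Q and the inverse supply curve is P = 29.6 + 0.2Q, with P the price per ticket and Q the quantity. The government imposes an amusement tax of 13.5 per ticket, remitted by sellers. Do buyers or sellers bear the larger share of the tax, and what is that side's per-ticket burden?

Buyers bear the larger share: 7.5 per ticket.

Rewrite in direct form: Qd = 257 − 4P and Qs = 5P − 148.
Without the tax, 257 − 4P = 5P − 148 gives 9P = 405, so P* = 45 and Q* = 77.
With the tax collected from sellers, supply shifts: Qs = 5(P − 13.5) − 148.
Solving gives Q = 47 with buyers paying 52.5 and sellers receiving 39 (the 13.5 wedge).
Per-ticket burden: buyers 7.5, sellers 6.
Buyers take the larger share because demand is less price-elastic here (demand slope 4 vs supply slope 5).
The less price-elastic side of the market bears the larger share of a per-unit tax.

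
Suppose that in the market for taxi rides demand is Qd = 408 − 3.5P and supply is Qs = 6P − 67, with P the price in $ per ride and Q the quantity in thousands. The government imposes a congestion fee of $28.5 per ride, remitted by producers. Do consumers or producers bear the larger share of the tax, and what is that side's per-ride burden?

Consumers bear the larger share: $18 per ride.

Before the tax: set 408 − 3.5P = 6P − 67 → P* = $50, Q* = 233.
With the tax collected from producers, supply shifts: Qs = 6(P − 28.5) − 67.
New equilibrium: consumers pay $68, producers receive $39.5, Q = 170. (Wedge: Pb − Ps = 28.5.)
Per-ride burden: consumers $18, producers $10.5.
Consumers take the larger share because demand is less price-elastic here (demand slope 3.5 vs supply slope 6).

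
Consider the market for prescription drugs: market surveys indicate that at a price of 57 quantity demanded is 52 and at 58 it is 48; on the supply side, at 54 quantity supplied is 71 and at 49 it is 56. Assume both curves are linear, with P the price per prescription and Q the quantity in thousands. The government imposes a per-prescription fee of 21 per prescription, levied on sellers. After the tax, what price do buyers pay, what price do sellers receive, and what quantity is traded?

Buyers pay 62; sellers receive 41; quantity = 32.

Demand slope: (48 − 52)/(58 − 57) = -4, so Qd = 280 − 4P.
Supply slope: (56 − 71)/(49 − 54) = 3, so Qs = 3P − 91.
Without the tax, 280 − 4P = 3P − 91 gives 7P = 371, so P* = 53 and Q* = 68.
With the tax collected from sellers, supply shifts: Qs = 3(P − 21) − 91.
Solving gives Q = 32 with buyers paying 62 and sellers receiving 41 (the 21 wedge).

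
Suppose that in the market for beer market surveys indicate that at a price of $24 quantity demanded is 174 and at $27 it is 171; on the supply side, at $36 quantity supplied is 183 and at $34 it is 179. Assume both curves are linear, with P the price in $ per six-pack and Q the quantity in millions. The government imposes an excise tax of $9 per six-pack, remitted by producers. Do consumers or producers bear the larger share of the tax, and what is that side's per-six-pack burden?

Demand slope: (171 − 174)/(27 − 24) = -1, so Qd = 198 − P.
Supply slope: (179 − 183)/(34 − 36) = 2, so Qs = 2P + 111.
Without the tax, 198 − P = 2P + 111 gives 3P = 87, so P* = $29 and Q* = 169.
With the tax collected from producers, supply shifts: Qs = 2(P − 9) + 111.
Solving gives Q = 163 with consumers paying $35 and producers receiving $26 (the $9 wedge).
Per-six-pack burden: consumers $6, producers $3.
Consumers take the larger share because demand is less price-elastic here (demand slope 1 vs supply slope 2).

Consumers bear the larger share: $6 per six-pack.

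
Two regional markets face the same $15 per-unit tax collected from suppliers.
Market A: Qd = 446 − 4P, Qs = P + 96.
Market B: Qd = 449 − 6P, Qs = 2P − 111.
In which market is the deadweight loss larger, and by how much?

Market B, by $78.75.

Market A: pre-tax P* = $70, Q* = 166; post-tax Q = 154; deadweight loss = $90.
Market B: pre-tax P* = $70, Q* = 29; post-tax Q = 6.5; deadweight loss = $168.75.
Difference: $90 vs $168.75 → market B is larger by $78.75.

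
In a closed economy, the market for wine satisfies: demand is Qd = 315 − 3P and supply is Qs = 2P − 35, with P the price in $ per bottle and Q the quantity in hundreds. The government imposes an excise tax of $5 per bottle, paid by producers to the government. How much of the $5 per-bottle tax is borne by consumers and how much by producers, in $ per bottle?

Consumers bear $2 per bottle; producers bear $3 per bottle.

Without the tax, 315 − 3P = 2P − 35 gives 5P = 350, so P* = $70 and Q* = 105.
With the tax collected from producers, supply shifts: Qs = 2(P − 5) − 35.
Solving gives Q = 99 with consumers paying $72 and producers receiving $67 (the $5 wedge).
Burden on consumers: $2; on producers: $3. (They sum to $5.)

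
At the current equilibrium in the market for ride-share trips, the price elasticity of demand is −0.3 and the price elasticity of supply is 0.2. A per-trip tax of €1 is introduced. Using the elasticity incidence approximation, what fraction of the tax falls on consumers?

Consumers' share ≈ 0.4.

Incidence ratio: consumers' share ≈ εs / (εs + |εd|) = 0.2 / (0.2 + 0.3) = 0.4.
Supply is the less elastic side, so consumers bear the smaller share.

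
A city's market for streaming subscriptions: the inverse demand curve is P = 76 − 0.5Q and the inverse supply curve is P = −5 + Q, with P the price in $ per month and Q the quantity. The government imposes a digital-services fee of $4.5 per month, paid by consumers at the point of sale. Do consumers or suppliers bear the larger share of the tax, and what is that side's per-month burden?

Suppliers bear the larger share: $3 per month.

Inverting to Q(P) form: Qd = 152 − 2P; Qs = P + 5.
Before the tax: set 152 − 2P = P + 5 → P* = $49, Q* = 54.
With the tax collected from consumers, demand (in seller-price terms) shifts: Qd = 152 − 2(P + 4.5).
Solving gives Q = 51 with consumers paying $50.5 and suppliers receiving $46 (the $4.5 wedge).
Per-month burden: consumers $1.5, suppliers $3.
Suppliers take the larger share because supply is less price-elastic here (demand slope 2 vs supply slope 1).
The less price-elastic side of the market bears the larger share of a per-unit tax.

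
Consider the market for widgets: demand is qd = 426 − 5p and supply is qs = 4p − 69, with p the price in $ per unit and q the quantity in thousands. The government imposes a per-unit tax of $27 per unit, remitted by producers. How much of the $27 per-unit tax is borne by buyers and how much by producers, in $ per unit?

Buyers bear $12 per unit; producers bear $15 per unit.

Without the tax, 426 − 5p = 4p − 69 gives 9p = 495, so p* = $55 and q* = 151.
With the tax collected from producers, supply shifts: qs = 4(p − 27) − 69.
Solving gives q = 91 with buyers paying $67 and producers receiving $40 (the $27 wedge).
Burden on buyers: $12; on producers: $15. (They sum to $27.)
The less price-elastic side of the market bears the larger share of a per-unit tax.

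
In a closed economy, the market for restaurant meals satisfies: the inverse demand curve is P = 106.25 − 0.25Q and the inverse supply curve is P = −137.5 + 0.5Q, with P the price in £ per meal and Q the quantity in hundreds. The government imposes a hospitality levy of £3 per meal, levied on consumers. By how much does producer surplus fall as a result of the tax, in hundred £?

Producer surplus falls by £646 hundred.

Inverting to Q(P) form: Qd = 425 − 4P; Qs = 2P + 275.
Before the tax: set 425 − 4P = 2P + 275 → P* = £25, Q* = 325.
With the tax collected from consumers, demand (in seller-price terms) shifts: Qd = 425 − 4(P + 3).
New equilibrium: consumers pay £26, sellers receive £23, Q = 321. (Wedge: Pb − Ps = 3.)
ΔPS is the trapezoid between Q = 321 and Q = 325 of height £2: ½ · (325 + 321) · 2 = £646.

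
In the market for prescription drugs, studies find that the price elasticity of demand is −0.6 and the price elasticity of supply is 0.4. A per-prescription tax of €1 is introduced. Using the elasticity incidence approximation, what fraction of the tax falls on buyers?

Buyers' share ≈ 0.4.

Incidence ratio: buyers' share ≈ εs / (εs + |εd|) = 0.4 / (0.4 + 0.6) = 0.4.
Supply is the less elastic side, so buyers bear the smaller share.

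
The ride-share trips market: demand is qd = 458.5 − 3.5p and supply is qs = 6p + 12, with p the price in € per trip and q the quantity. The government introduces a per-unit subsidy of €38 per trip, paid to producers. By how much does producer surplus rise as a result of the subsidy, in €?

Producer surplus rises by €4704.

Before the subsidy: set 458.5 − 3.5p = 6p + 12 → p* = €47, q* = 294.
With a per-unit subsidy paid to producers, each receives p + 38 per unit sold, so supply becomes qs = 6(p + 38) + 12.
New equilibrium: buyers pay €23, producers receive €61, q = 378. (Wedge: pb − ps = −38.)
ΔPS is the trapezoid between Q = 378 and Q = 294 of height €14: ½ · (294 + 378) · 14 = €4704.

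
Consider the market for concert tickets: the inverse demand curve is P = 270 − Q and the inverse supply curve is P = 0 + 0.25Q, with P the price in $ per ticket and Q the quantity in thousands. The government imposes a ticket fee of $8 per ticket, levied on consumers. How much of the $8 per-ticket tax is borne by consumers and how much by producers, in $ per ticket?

Rewrite in direct form: Qd = 270 − P and Qs = 4P.
Before the tax: set 270 − P = 4P → P* = $54, Q* = 216.
With the tax collected from consumers, demand (in seller-price terms) shifts: Qd = 270 − (P + 8).
Solving gives Q = 209.6 with consumers paying $60.4 and producers receiving $52.4 (the $8 wedge).
Burden on consumers: $6.4; on producers: $1.6. (They sum to $8.)

Consumers bear $6.4 per ticket; producers bear $1.6 per ticket.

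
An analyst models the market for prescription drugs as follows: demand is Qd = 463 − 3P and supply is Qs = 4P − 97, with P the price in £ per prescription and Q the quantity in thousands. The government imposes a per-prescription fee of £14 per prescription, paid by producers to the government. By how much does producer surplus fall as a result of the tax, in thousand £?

Without the tax, 463 − 3P = 4P − 97 gives 7P = 560, so P* = £80 and Q* = 223.
With the tax collected from producers, supply shifts: Qs = 4(P − 14) − 97.
Solving gives Q = 199 with consumers paying £88 and producers receiving £74 (the £14 wedge).
ΔPS is the trapezoid between Q = 199 and Q = 223 of height £6: ½ · (223 + 199) · 6 = £1266.

Producer surplus falls by £1266 thousand.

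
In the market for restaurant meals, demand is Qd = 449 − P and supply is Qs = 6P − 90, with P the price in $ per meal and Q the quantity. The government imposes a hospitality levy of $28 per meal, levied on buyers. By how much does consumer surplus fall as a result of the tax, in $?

Without the tax, 449 − P = 6P − 90 gives 7P = 539, so P* = $77 and Q* = 372.
With the tax collected from buyers, demand (in seller-price terms) shifts: Qd = 449 − (P + 28).
New equilibrium: buyers pay $101, producers receive $73, Q = 348. (Wedge: Pb − Ps = 28.)
ΔCS is the trapezoid between Q = 348 and Q = 372 of height $24: ½ · (372 + 348) · 24 = $8640.

Consumer surplus falls by $8640.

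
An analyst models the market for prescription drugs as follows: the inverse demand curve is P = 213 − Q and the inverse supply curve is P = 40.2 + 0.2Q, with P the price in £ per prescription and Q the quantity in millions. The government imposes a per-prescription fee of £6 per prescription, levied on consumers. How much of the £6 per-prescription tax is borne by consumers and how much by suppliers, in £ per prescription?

Consumers bear £5 per prescription; suppliers bear £1 per prescription.

Inverting to Q(P) form: Qd = 213 − P; Qs = 5P − 201.
Before the tax: set 213 − P = 5P − 201 → P* = £69, Q* = 144.
With the tax collected from consumers, demand (in seller-price terms) shifts: Qd = 213 − (P + 6).
New equilibrium: consumers pay £74, suppliers receive £68, Q = 139. (Wedge: Pb − Ps = 6.)
Burden on consumers: £5; on suppliers: £1. (They sum to £6.)
The less price-elastic side of the market bears the larger share of a per-unit tax.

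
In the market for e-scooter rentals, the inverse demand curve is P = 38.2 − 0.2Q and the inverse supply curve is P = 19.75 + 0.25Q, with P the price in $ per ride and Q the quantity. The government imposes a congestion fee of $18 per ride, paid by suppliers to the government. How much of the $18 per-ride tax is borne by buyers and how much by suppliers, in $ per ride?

Rewrite in direct form: Qd = 191 − 5P and Qs = 4P − 79.
Before the tax: set 191 − 5P = 4P − 79 → P* = $30, Q* = 41.
With the tax collected from suppliers, supply shifts: Qs = 4(P − 18) − 79.
New equilibrium: buyers pay $38, suppliers receive $20, Q = 1. (Wedge: Pb − Ps = 18.)
Burden on buyers: $8; on suppliers: $10. (They sum to $18.)
The less price-elastic side of the market bears the larger share of a per-unit tax.

Buyers bear $8 per ride; suppliers bear $10 per ride.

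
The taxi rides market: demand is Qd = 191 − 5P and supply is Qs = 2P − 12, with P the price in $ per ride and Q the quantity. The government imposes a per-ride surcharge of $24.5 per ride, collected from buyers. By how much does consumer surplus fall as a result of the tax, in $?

Without the tax, 191 − 5P = 2P − 12 gives 7P = 203, so P* = $29 and Q* = 46.
With the tax collected from buyers, demand (in seller-price terms) shifts: Qd = 191 − 5(P + 24.5).
Solving gives Q = 11 with buyers paying $36 and suppliers receiving $11.5 (the $24.5 wedge).
ΔCS is the trapezoid between Q = 11 and Q = 46 of height $7: ½ · (46 + 11) · 7 = $199.5.

Consumer surplus falls by $199.5.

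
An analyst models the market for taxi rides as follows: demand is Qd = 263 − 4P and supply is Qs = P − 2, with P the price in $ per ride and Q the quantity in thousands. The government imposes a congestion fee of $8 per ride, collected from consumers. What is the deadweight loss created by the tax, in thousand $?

Deadweight loss = $25.6 thousand.

Without the tax, 263 − 4P = P − 2 gives 5P = 265, so P* = $53 and Q* = 51.
With the tax collected from consumers, demand (in seller-price terms) shifts: Qd = 263 − 4(P + 8).
Solving gives Q = 44.6 with consumers paying $54.6 and sellers receiving $46.6 (the $8 wedge).
Quantity falls by |ΔQ| = |51 − 44.6| = 6.4.
DWL = ½ · t · |ΔQ| = ½ · 8 · 6.4 = $25.6.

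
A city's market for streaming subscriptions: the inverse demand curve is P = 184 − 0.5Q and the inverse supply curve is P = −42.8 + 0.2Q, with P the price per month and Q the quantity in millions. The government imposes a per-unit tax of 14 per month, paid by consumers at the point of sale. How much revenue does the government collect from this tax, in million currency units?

Inverting to Q(P) form: Qd = 368 − 2P; Qs = 5P + 214.
Without the tax, 368 − 2P = 5P + 214 gives 7P = 154, so P* = 22 and Q* = 324.
With the tax collected from consumers, demand (in seller-price terms) shifts: Qd = 368 − 2(P + 14).
Solving gives Q = 304 with consumers paying 32 and sellers receiving 18 (the 14 wedge).
Revenue = t · Q = 14 · 304 = 4256.

Tax revenue = 4256 million.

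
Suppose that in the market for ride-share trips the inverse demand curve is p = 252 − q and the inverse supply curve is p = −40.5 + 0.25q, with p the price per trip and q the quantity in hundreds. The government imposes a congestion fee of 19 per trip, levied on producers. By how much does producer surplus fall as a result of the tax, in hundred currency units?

Rewrite in direct form: qd = 252 − p and qs = 4p + 162.
Before the tax: set 252 − p = 4p + 162 → p* = 18, q* = 234.
With the tax collected from producers, supply shifts: qs = 4(p − 19) + 162.
Solving gives q = 218.8 with consumers paying 33.2 and producers receiving 14.2 (the 19 wedge).
ΔPS is the trapezoid between Q = 218.8 and Q = 234 of height 3.8: ½ · (234 + 218.8) · 3.8 = 860.32.

Producer surplus falls by 860.32 hundred.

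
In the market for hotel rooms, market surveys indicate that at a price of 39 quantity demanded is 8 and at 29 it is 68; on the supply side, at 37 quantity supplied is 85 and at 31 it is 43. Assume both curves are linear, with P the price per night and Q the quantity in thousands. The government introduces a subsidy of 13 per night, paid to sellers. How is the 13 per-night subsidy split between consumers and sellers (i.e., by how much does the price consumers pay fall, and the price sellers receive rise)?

Consumers gain 7 per night; sellers gain 6 per night.

Demand slope: (68 − 8)/(29 − 39) = -6, so Qd = 242 − 6P.
Supply slope: (43 − 85)/(31 − 37) = 7, so Qs = 7P − 174.
Before the subsidy: set 242 − 6P = 7P − 174 → P* = 32, Q* = 50.
With a per-unit subsidy paid to sellers, each receives P + 13 per unit sold, so supply becomes Qs = 7(P + 13) − 174.
New equilibrium: consumers pay 25, sellers receive 38, Q = 92. (Wedge: Pb − Ps = −13.)
Gain to consumers: 7; to sellers: 6. (They sum to 13.)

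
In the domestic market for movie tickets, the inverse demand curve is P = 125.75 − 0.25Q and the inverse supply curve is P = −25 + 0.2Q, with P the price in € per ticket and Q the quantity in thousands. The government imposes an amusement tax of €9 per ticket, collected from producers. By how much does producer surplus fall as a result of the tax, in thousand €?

Producer surplus falls by €1300 thousand.

Rewrite in direct form: Qd = 503 − 4P and Qs = 5P + 125.
Before the tax: set 503 − 4P = 5P + 125 → P* = €42, Q* = 335.
With the tax collected from producers, supply shifts: Qs = 5(P − 9) + 125.
New equilibrium: buyers pay €47, producers receive €38, Q = 315. (Wedge: Pb − Ps = 9.)
ΔPS is the trapezoid between Q = 315 and Q = 335 of height €4: ½ · (335 + 315) · 4 = €1300.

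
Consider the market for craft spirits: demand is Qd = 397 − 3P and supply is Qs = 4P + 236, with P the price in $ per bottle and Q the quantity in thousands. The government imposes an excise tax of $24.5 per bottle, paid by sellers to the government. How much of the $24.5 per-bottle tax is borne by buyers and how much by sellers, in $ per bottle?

Buyers bear $14 per bottle; sellers bear $10.5 per bottle.

Before the tax: set 397 − 3P = 4P + 236 → P* = $23, Q* = 328.
With the tax collected from sellers, supply shifts: Qs = 4(P − 24.5) + 236.
Solving gives Q = 286 with buyers paying $37 and sellers receiving $12.5 (the $24.5 wedge).
Burden on buyers: $14; on sellers: $10.5. (They sum to $24.5.)
The less price-elastic side of the market bears the larger share of a per-unit tax.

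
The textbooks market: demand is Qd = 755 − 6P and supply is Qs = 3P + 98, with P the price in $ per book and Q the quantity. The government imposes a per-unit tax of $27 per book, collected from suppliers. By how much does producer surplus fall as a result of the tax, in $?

Before the tax: set 755 − 6P = 3P + 98 → P* = $73, Q* = 317.
With the tax collected from suppliers, supply shifts: Qs = 3(P − 27) + 98.
New equilibrium: buyers pay $82, suppliers receive $55, Q = 263. (Wedge: Pb − Ps = 27.)
ΔPS is the trapezoid between Q = 263 and Q = 317 of height $18: ½ · (317 + 263) · 18 = $5220.

Producer surplus falls by $5220.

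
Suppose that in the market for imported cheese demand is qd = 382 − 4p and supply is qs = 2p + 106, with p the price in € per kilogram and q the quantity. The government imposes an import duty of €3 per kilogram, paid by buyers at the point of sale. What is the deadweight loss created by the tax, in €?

Without the tax, 382 − 4p = 2p + 106 gives 6p = 276, so p* = €46 and q* = 198.
With the tax collected from buyers, demand (in seller-price terms) shifts: qd = 382 − 4(p + 3).
Solving gives q = 194 with buyers paying €47 and suppliers receiving €44 (the €3 wedge).
Quantity falls by |ΔQ| = |198 − 194| = 4.
DWL = ½ · t · |ΔQ| = ½ · 3 · 4 = €6.

Deadweight loss = €6.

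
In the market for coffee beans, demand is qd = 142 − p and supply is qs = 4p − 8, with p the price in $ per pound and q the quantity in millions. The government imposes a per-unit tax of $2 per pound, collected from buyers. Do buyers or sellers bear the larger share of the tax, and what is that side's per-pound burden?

Buyers bear the larger share: $1.6 per pound.

Before the tax: set 142 − p = 4p − 8 → p* = $30, q* = 112.
With the tax collected from buyers, demand (in seller-price terms) shifts: qd = 142 − (p + 2).
Solving gives q = 110.4 with buyers paying $31.6 and sellers receiving $29.6 (the $2 wedge).
Per-pound burden: buyers $1.6, sellers $0.4.
Buyers take the larger share because demand is less price-elastic here (demand slope 1 vs supply slope 4).
The less price-elastic side of the market bears the larger share of a per-unit tax.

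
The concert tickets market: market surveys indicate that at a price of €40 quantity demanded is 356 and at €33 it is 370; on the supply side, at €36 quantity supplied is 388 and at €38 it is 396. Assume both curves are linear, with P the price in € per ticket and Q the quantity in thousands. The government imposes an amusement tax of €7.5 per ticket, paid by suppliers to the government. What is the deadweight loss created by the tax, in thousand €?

Deadweight loss = €37.5 thousand.

Demand slope: (370 − 356)/(33 − 40) = -2, so Qd = 436 − 2P.
Supply slope: (396 − 388)/(38 − 36) = 4, so Qs = 4P + 244.
Before the tax: set 436 − 2P = 4P + 244 → P* = €32, Q* = 372.
With the tax collected from suppliers, supply shifts: Qs = 4(P − 7.5) + 244.
New equilibrium: consumers pay €37, suppliers receive €29.5, Q = 362. (Wedge: Pb − Ps = 7.5.)
Quantity falls by |ΔQ| = |372 − 362| = 10.
DWL = ½ · t · |ΔQ| = ½ · 7.5 · 10 = €37.5.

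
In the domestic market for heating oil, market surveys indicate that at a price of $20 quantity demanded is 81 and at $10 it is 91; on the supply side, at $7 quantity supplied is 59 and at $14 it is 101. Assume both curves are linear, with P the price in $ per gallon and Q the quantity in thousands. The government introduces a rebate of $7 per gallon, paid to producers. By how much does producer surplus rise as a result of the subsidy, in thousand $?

Demand slope: (91 − 81)/(10 − 20) = -1, so Qd = 101 − P.
Supply slope: (101 − 59)/(14 − 7) = 6, so Qs = 6P + 17.
Without the subsidy, 101 − P = 6P + 17 gives 7P = 84, so P* = $12 and Q* = 89.
With a per-unit subsidy paid to producers, each receives P + 7 per unit sold, so supply becomes Qs = 6(P + 7) + 17.
Solving gives Q = 95 with consumers paying $6 and producers receiving $13 (the $7 wedge).
ΔPS is the trapezoid between Q = 95 and Q = 89 of height $1: ½ · (89 + 95) · 1 = $92.

Producer surplus rises by $92 thousand.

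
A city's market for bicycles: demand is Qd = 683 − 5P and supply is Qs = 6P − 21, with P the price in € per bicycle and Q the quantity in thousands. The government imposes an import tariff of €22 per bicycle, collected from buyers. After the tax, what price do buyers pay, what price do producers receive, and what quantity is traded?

Buyers pay €76; producers receive €54; quantity = 303.

Before the tax: set 683 − 5P = 6P − 21 → P* = €64, Q* = 363.
With the tax collected from buyers, demand (in seller-price terms) shifts: Qd = 683 − 5(P + 22).
Solving gives Q = 303 with buyers paying €76 and producers receiving €54 (the €22 wedge).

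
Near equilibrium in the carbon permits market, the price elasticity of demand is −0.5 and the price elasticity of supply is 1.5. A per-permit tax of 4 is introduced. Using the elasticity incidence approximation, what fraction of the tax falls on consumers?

Incidence ratio: consumers' share ≈ εs / (εs + |εd|) = 1.5 / (1.5 + 0.5) = 0.75.
Supply is the more elastic side, so consumers bear the larger share.

Consumers' share ≈ 0.75.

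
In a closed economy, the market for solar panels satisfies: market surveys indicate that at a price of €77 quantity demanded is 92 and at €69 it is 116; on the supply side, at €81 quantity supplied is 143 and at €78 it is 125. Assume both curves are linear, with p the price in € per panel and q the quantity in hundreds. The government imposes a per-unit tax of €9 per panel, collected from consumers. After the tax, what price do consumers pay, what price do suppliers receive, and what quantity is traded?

Consumers pay €80; suppliers receive €71; quantity = 83.

Demand slope: (116 − 92)/(69 − 77) = -3, so qd = 323 − 3p.
Supply slope: (125 − 143)/(78 − 81) = 6, so qs = 6p − 343.
Before the tax: set 323 − 3p = 6p − 343 → p* = €74, q* = 101.
With the tax collected from consumers, demand (in seller-price terms) shifts: qd = 323 − 3(p + 9).
New equilibrium: consumers pay €80, suppliers receive €71, q = 83. (Wedge: pb − ps = 9.)
The less price-elastic side of the market bears the larger share of a per-unit tax.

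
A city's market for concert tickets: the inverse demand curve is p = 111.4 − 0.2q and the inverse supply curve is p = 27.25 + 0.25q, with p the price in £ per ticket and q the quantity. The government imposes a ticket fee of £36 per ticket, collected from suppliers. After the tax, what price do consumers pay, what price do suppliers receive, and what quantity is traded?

Rewrite in direct form: qd = 557 − 5p and qs = 4p − 109.
Without the tax, 557 − 5p = 4p − 109 gives 9p = 666, so p* = £74 and q* = 187.
With the tax collected from suppliers, supply shifts: qs = 4(p − 36) − 109.
Solving gives q = 107 with consumers paying £90 and suppliers receiving £54 (the £36 wedge).
The less price-elastic side of the market bears the larger share of a per-unit tax.

Consumers pay £90; suppliers receive £54; quantity = 107.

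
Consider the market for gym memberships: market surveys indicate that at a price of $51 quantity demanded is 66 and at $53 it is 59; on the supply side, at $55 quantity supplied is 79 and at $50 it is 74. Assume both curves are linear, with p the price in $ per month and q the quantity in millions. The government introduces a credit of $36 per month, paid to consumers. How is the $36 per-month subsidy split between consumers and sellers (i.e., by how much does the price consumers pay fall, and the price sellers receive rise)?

Demand slope: (59 − 66)/(53 − 51) = -3.5, so qd = 244.5 − 3.5p.
Supply slope: (74 − 79)/(50 − 55) = 1, so qs = p + 24.
Without the subsidy, 244.5 − 3.5p = p + 24 gives 4.5p = 220.5, so p* = $49 and q* = 73.
With a per-unit subsidy paid to consumers, each effectively pays p − 36, so demand becomes qd = 244.5 − 3.5(p − 36).
Solving gives q = 101 with consumers paying $41 and sellers receiving $77 (the $36 wedge).
Gain to consumers: $8; to sellers: $28. (They sum to $36.)

Consumers gain $8 per month; sellers gain $28 per month.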